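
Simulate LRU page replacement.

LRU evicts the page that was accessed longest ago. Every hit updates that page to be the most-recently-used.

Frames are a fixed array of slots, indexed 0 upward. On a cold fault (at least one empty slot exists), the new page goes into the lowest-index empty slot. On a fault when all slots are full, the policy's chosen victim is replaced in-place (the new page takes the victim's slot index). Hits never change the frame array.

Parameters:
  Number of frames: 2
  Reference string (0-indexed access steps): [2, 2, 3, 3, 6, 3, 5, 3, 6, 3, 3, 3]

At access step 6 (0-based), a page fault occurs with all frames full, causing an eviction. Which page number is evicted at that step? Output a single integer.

Step 0: ref 2 -> FAULT, frames=[2,-]
Step 1: ref 2 -> HIT, frames=[2,-]
Step 2: ref 3 -> FAULT, frames=[2,3]
Step 3: ref 3 -> HIT, frames=[2,3]
Step 4: ref 6 -> FAULT, evict 2, frames=[6,3]
Step 5: ref 3 -> HIT, frames=[6,3]
Step 6: ref 5 -> FAULT, evict 6, frames=[5,3]
At step 6: evicted page 6

Answer: 6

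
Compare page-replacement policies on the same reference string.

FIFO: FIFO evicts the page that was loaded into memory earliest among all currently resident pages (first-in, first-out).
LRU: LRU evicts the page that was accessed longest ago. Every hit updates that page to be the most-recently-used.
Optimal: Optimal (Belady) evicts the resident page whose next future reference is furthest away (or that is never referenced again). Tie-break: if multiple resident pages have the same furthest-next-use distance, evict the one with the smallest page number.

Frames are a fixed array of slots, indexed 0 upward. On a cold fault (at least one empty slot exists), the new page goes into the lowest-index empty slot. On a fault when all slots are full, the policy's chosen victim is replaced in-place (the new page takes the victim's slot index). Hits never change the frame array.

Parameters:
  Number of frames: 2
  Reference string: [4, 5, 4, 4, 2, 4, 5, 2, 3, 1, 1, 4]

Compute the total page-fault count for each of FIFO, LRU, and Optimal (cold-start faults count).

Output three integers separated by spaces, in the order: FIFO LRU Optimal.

--- FIFO ---
  step 0: ref 4 -> FAULT, frames=[4,-] (faults so far: 1)
  step 1: ref 5 -> FAULT, frames=[4,5] (faults so far: 2)
  step 2: ref 4 -> HIT, frames=[4,5] (faults so far: 2)
  step 3: ref 4 -> HIT, frames=[4,5] (faults so far: 2)
  step 4: ref 2 -> FAULT, evict 4, frames=[2,5] (faults so far: 3)
  step 5: ref 4 -> FAULT, evict 5, frames=[2,4] (faults so far: 4)
  step 6: ref 5 -> FAULT, evict 2, frames=[5,4] (faults so far: 5)
  step 7: ref 2 -> FAULT, evict 4, frames=[5,2] (faults so far: 6)
  step 8: ref 3 -> FAULT, evict 5, frames=[3,2] (faults so far: 7)
  step 9: ref 1 -> FAULT, evict 2, frames=[3,1] (faults so far: 8)
  step 10: ref 1 -> HIT, frames=[3,1] (faults so far: 8)
  step 11: ref 4 -> FAULT, evict 3, frames=[4,1] (faults so far: 9)
  FIFO total faults: 9
--- LRU ---
  step 0: ref 4 -> FAULT, frames=[4,-] (faults so far: 1)
  step 1: ref 5 -> FAULT, frames=[4,5] (faults so far: 2)
  step 2: ref 4 -> HIT, frames=[4,5] (faults so far: 2)
  step 3: ref 4 -> HIT, frames=[4,5] (faults so far: 2)
  step 4: ref 2 -> FAULT, evict 5, frames=[4,2] (faults so far: 3)
  step 5: ref 4 -> HIT, frames=[4,2] (faults so far: 3)
  step 6: ref 5 -> FAULT, evict 2, frames=[4,5] (faults so far: 4)
  step 7: ref 2 -> FAULT, evict 4, frames=[2,5] (faults so far: 5)
  step 8: ref 3 -> FAULT, evict 5, frames=[2,3] (faults so far: 6)
  step 9: ref 1 -> FAULT, evict 2, frames=[1,3] (faults so far: 7)
  step 10: ref 1 -> HIT, frames=[1,3] (faults so far: 7)
  step 11: ref 4 -> FAULT, evict 3, frames=[1,4] (faults so far: 8)
  LRU total faults: 8
--- Optimal ---
  step 0: ref 4 -> FAULT, frames=[4,-] (faults so far: 1)
  step 1: ref 5 -> FAULT, frames=[4,5] (faults so far: 2)
  step 2: ref 4 -> HIT, frames=[4,5] (faults so far: 2)
  step 3: ref 4 -> HIT, frames=[4,5] (faults so far: 2)
  step 4: ref 2 -> FAULT, evict 5, frames=[4,2] (faults so far: 3)
  step 5: ref 4 -> HIT, frames=[4,2] (faults so far: 3)
  step 6: ref 5 -> FAULT, evict 4, frames=[5,2] (faults so far: 4)
  step 7: ref 2 -> HIT, frames=[5,2] (faults so far: 4)
  step 8: ref 3 -> FAULT, evict 2, frames=[5,3] (faults so far: 5)
  step 9: ref 1 -> FAULT, evict 3, frames=[5,1] (faults so far: 6)
  step 10: ref 1 -> HIT, frames=[5,1] (faults so far: 6)
  step 11: ref 4 -> FAULT, evict 1, frames=[5,4] (faults so far: 7)
  Optimal total faults: 7

Answer: 9 8 7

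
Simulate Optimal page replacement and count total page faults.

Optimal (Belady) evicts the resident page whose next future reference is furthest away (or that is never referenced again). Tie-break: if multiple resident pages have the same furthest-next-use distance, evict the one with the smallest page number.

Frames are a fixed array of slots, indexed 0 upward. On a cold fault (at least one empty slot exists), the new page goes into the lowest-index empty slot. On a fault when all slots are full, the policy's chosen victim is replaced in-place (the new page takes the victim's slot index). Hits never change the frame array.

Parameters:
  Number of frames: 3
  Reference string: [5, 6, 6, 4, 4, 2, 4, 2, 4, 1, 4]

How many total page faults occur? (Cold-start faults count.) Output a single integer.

Step 0: ref 5 → FAULT, frames=[5,-,-]
Step 1: ref 6 → FAULT, frames=[5,6,-]
Step 2: ref 6 → HIT, frames=[5,6,-]
Step 3: ref 4 → FAULT, frames=[5,6,4]
Step 4: ref 4 → HIT, frames=[5,6,4]
Step 5: ref 2 → FAULT (evict 5), frames=[2,6,4]
Step 6: ref 4 → HIT, frames=[2,6,4]
Step 7: ref 2 → HIT, frames=[2,6,4]
Step 8: ref 4 → HIT, frames=[2,6,4]
Step 9: ref 1 → FAULT (evict 2), frames=[1,6,4]
Step 10: ref 4 → HIT, frames=[1,6,4]
Total faults: 5

Answer: 5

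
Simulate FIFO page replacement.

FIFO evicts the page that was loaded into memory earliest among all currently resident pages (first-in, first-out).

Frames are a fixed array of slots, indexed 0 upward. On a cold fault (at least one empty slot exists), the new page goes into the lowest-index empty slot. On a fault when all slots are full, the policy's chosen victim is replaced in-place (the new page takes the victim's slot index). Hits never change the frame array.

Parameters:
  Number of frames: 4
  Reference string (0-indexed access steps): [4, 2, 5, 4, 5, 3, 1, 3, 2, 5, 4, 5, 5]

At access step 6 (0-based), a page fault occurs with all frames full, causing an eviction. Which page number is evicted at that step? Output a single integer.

Step 0: ref 4 -> FAULT, frames=[4,-,-,-]
Step 1: ref 2 -> FAULT, frames=[4,2,-,-]
Step 2: ref 5 -> FAULT, frames=[4,2,5,-]
Step 3: ref 4 -> HIT, frames=[4,2,5,-]
Step 4: ref 5 -> HIT, frames=[4,2,5,-]
Step 5: ref 3 -> FAULT, frames=[4,2,5,3]
Step 6: ref 1 -> FAULT, evict 4, frames=[1,2,5,3]
At step 6: evicted page 4

Answer: 4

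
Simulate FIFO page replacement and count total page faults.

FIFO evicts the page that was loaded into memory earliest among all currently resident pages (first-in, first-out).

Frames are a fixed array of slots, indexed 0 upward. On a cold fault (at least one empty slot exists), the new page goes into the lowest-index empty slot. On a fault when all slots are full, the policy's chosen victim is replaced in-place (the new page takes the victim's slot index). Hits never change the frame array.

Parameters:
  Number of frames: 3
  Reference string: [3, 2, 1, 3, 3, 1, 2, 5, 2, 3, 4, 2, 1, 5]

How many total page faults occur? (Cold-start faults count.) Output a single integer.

Answer: 9

Derivation:
Step 0: ref 3 → FAULT, frames=[3,-,-]
Step 1: ref 2 → FAULT, frames=[3,2,-]
Step 2: ref 1 → FAULT, frames=[3,2,1]
Step 3: ref 3 → HIT, frames=[3,2,1]
Step 4: ref 3 → HIT, frames=[3,2,1]
Step 5: ref 1 → HIT, frames=[3,2,1]
Step 6: ref 2 → HIT, frames=[3,2,1]
Step 7: ref 5 → FAULT (evict 3), frames=[5,2,1]
Step 8: ref 2 → HIT, frames=[5,2,1]
Step 9: ref 3 → FAULT (evict 2), frames=[5,3,1]
Step 10: ref 4 → FAULT (evict 1), frames=[5,3,4]
Step 11: ref 2 → FAULT (evict 5), frames=[2,3,4]
Step 12: ref 1 → FAULT (evict 3), frames=[2,1,4]
Step 13: ref 5 → FAULT (evict 4), frames=[2,1,5]
Total faults: 9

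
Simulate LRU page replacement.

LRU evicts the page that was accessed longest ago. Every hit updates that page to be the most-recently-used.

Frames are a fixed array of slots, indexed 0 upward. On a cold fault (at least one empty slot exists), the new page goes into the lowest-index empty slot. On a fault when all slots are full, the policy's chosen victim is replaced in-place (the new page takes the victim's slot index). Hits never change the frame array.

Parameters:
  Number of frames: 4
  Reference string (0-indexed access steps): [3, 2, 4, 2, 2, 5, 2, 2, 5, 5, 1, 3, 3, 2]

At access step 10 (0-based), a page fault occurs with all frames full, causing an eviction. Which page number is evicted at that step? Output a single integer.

Answer: 3

Derivation:
Step 0: ref 3 -> FAULT, frames=[3,-,-,-]
Step 1: ref 2 -> FAULT, frames=[3,2,-,-]
Step 2: ref 4 -> FAULT, frames=[3,2,4,-]
Step 3: ref 2 -> HIT, frames=[3,2,4,-]
Step 4: ref 2 -> HIT, frames=[3,2,4,-]
Step 5: ref 5 -> FAULT, frames=[3,2,4,5]
Step 6: ref 2 -> HIT, frames=[3,2,4,5]
Step 7: ref 2 -> HIT, frames=[3,2,4,5]
Step 8: ref 5 -> HIT, frames=[3,2,4,5]
Step 9: ref 5 -> HIT, frames=[3,2,4,5]
Step 10: ref 1 -> FAULT, evict 3, frames=[1,2,4,5]
At step 10: evicted page 3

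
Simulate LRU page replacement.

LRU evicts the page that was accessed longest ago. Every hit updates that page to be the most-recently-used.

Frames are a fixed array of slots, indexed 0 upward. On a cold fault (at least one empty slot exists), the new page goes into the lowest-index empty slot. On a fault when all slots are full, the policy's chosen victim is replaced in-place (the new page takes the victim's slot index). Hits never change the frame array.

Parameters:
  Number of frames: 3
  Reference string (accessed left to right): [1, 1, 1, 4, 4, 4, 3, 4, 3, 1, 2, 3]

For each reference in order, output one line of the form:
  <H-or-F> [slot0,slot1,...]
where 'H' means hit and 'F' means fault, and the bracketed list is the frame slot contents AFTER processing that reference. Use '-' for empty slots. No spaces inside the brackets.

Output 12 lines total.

F [1,-,-]
H [1,-,-]
H [1,-,-]
F [1,4,-]
H [1,4,-]
H [1,4,-]
F [1,4,3]
H [1,4,3]
H [1,4,3]
H [1,4,3]
F [1,2,3]
H [1,2,3]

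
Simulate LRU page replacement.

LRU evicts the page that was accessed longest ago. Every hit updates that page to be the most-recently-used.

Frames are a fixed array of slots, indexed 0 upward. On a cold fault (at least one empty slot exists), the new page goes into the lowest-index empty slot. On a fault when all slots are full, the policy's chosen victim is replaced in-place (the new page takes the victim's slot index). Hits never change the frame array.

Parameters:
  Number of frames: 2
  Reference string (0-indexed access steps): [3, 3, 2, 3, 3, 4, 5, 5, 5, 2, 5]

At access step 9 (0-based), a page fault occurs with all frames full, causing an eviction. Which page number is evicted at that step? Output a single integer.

Step 0: ref 3 -> FAULT, frames=[3,-]
Step 1: ref 3 -> HIT, frames=[3,-]
Step 2: ref 2 -> FAULT, frames=[3,2]
Step 3: ref 3 -> HIT, frames=[3,2]
Step 4: ref 3 -> HIT, frames=[3,2]
Step 5: ref 4 -> FAULT, evict 2, frames=[3,4]
Step 6: ref 5 -> FAULT, evict 3, frames=[5,4]
Step 7: ref 5 -> HIT, frames=[5,4]
Step 8: ref 5 -> HIT, frames=[5,4]
Step 9: ref 2 -> FAULT, evict 4, frames=[5,2]
At step 9: evicted page 4

Answer: 4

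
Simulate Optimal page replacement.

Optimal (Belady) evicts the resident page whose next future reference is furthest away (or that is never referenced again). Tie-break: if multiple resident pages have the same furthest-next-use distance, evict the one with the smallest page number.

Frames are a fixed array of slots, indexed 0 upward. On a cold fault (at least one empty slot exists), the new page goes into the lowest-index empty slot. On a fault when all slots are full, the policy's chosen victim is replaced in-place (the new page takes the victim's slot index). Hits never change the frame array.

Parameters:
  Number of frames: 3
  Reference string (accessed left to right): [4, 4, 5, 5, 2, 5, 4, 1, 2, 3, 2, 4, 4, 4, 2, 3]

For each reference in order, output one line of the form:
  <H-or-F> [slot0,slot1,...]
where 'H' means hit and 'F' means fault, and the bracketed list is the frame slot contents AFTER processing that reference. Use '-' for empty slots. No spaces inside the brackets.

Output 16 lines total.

F [4,-,-]
H [4,-,-]
F [4,5,-]
H [4,5,-]
F [4,5,2]
H [4,5,2]
H [4,5,2]
F [4,1,2]
H [4,1,2]
F [4,3,2]
H [4,3,2]
H [4,3,2]
H [4,3,2]
H [4,3,2]
H [4,3,2]
H [4,3,2]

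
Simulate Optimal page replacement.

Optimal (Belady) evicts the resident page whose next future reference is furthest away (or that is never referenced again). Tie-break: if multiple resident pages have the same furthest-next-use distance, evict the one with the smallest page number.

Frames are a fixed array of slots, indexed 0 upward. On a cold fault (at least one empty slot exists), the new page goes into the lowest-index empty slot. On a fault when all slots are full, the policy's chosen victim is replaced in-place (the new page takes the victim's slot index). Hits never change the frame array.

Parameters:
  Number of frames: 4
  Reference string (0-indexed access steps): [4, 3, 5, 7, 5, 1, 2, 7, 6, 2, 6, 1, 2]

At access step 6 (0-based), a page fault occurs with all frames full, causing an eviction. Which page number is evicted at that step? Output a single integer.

Answer: 4

Derivation:
Step 0: ref 4 -> FAULT, frames=[4,-,-,-]
Step 1: ref 3 -> FAULT, frames=[4,3,-,-]
Step 2: ref 5 -> FAULT, frames=[4,3,5,-]
Step 3: ref 7 -> FAULT, frames=[4,3,5,7]
Step 4: ref 5 -> HIT, frames=[4,3,5,7]
Step 5: ref 1 -> FAULT, evict 3, frames=[4,1,5,7]
Step 6: ref 2 -> FAULT, evict 4, frames=[2,1,5,7]
At step 6: evicted page 4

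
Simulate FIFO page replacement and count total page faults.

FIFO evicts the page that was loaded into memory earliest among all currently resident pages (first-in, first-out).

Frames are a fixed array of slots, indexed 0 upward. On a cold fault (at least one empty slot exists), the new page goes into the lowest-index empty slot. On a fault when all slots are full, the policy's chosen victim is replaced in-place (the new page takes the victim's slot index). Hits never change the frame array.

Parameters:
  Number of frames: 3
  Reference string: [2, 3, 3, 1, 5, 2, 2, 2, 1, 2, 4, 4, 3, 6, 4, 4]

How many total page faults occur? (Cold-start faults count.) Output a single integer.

Answer: 8

Derivation:
Step 0: ref 2 → FAULT, frames=[2,-,-]
Step 1: ref 3 → FAULT, frames=[2,3,-]
Step 2: ref 3 → HIT, frames=[2,3,-]
Step 3: ref 1 → FAULT, frames=[2,3,1]
Step 4: ref 5 → FAULT (evict 2), frames=[5,3,1]
Step 5: ref 2 → FAULT (evict 3), frames=[5,2,1]
Step 6: ref 2 → HIT, frames=[5,2,1]
Step 7: ref 2 → HIT, frames=[5,2,1]
Step 8: ref 1 → HIT, frames=[5,2,1]
Step 9: ref 2 → HIT, frames=[5,2,1]
Step 10: ref 4 → FAULT (evict 1), frames=[5,2,4]
Step 11: ref 4 → HIT, frames=[5,2,4]
Step 12: ref 3 → FAULT (evict 5), frames=[3,2,4]
Step 13: ref 6 → FAULT (evict 2), frames=[3,6,4]
Step 14: ref 4 → HIT, frames=[3,6,4]
Step 15: ref 4 → HIT, frames=[3,6,4]
Total faults: 8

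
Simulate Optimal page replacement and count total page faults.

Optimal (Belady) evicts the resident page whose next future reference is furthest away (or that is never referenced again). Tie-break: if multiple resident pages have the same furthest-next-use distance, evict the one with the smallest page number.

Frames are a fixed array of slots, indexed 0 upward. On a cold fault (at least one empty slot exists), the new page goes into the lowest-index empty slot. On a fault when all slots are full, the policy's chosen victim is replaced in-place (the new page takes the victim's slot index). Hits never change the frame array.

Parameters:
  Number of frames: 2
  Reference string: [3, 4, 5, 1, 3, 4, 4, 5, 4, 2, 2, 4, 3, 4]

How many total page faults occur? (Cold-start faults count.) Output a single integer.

Step 0: ref 3 → FAULT, frames=[3,-]
Step 1: ref 4 → FAULT, frames=[3,4]
Step 2: ref 5 → FAULT (evict 4), frames=[3,5]
Step 3: ref 1 → FAULT (evict 5), frames=[3,1]
Step 4: ref 3 → HIT, frames=[3,1]
Step 5: ref 4 → FAULT (evict 1), frames=[3,4]
Step 6: ref 4 → HIT, frames=[3,4]
Step 7: ref 5 → FAULT (evict 3), frames=[5,4]
Step 8: ref 4 → HIT, frames=[5,4]
Step 9: ref 2 → FAULT (evict 5), frames=[2,4]
Step 10: ref 2 → HIT, frames=[2,4]
Step 11: ref 4 → HIT, frames=[2,4]
Step 12: ref 3 → FAULT (evict 2), frames=[3,4]
Step 13: ref 4 → HIT, frames=[3,4]
Total faults: 8

Answer: 8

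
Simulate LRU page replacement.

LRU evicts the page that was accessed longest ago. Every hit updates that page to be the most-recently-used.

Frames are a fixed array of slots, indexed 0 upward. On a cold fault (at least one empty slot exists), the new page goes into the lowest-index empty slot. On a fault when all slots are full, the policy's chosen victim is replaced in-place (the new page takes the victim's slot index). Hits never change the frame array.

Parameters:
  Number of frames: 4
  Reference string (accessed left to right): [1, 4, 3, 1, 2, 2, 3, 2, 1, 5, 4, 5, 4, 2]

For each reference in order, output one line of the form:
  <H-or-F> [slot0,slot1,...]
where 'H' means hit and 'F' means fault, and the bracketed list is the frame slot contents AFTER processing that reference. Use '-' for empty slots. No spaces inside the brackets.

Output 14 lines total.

F [1,-,-,-]
F [1,4,-,-]
F [1,4,3,-]
H [1,4,3,-]
F [1,4,3,2]
H [1,4,3,2]
H [1,4,3,2]
H [1,4,3,2]
H [1,4,3,2]
F [1,5,3,2]
F [1,5,4,2]
H [1,5,4,2]
H [1,5,4,2]
H [1,5,4,2]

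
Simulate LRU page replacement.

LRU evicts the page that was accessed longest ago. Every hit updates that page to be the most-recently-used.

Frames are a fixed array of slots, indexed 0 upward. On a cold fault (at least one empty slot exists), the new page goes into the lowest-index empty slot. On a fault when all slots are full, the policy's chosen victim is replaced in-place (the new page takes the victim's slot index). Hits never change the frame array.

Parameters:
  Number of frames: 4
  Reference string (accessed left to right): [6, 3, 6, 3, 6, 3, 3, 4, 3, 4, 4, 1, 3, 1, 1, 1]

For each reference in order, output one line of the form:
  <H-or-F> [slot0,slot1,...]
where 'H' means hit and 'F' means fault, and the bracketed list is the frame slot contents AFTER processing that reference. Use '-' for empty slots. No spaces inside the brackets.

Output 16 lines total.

F [6,-,-,-]
F [6,3,-,-]
H [6,3,-,-]
H [6,3,-,-]
H [6,3,-,-]
H [6,3,-,-]
H [6,3,-,-]
F [6,3,4,-]
H [6,3,4,-]
H [6,3,4,-]
H [6,3,4,-]
F [6,3,4,1]
H [6,3,4,1]
H [6,3,4,1]
H [6,3,4,1]
H [6,3,4,1]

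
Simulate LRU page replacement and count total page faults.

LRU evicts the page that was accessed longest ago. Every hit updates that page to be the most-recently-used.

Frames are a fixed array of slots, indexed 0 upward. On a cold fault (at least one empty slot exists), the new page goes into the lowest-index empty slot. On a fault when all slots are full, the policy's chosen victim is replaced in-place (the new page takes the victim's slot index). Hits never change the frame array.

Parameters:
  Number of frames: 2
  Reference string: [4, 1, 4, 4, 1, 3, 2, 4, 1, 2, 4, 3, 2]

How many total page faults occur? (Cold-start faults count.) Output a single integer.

Step 0: ref 4 → FAULT, frames=[4,-]
Step 1: ref 1 → FAULT, frames=[4,1]
Step 2: ref 4 → HIT, frames=[4,1]
Step 3: ref 4 → HIT, frames=[4,1]
Step 4: ref 1 → HIT, frames=[4,1]
Step 5: ref 3 → FAULT (evict 4), frames=[3,1]
Step 6: ref 2 → FAULT (evict 1), frames=[3,2]
Step 7: ref 4 → FAULT (evict 3), frames=[4,2]
Step 8: ref 1 → FAULT (evict 2), frames=[4,1]
Step 9: ref 2 → FAULT (evict 4), frames=[2,1]
Step 10: ref 4 → FAULT (evict 1), frames=[2,4]
Step 11: ref 3 → FAULT (evict 2), frames=[3,4]
Step 12: ref 2 → FAULT (evict 4), frames=[3,2]
Total faults: 10

Answer: 10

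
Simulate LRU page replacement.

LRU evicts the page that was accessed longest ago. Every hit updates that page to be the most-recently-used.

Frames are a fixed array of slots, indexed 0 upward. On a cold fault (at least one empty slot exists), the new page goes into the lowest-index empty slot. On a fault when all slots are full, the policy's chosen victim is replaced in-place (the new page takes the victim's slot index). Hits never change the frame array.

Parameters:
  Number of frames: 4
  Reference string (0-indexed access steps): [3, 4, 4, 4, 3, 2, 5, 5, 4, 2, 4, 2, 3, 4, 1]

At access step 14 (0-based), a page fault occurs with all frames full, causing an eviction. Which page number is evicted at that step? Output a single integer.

Step 0: ref 3 -> FAULT, frames=[3,-,-,-]
Step 1: ref 4 -> FAULT, frames=[3,4,-,-]
Step 2: ref 4 -> HIT, frames=[3,4,-,-]
Step 3: ref 4 -> HIT, frames=[3,4,-,-]
Step 4: ref 3 -> HIT, frames=[3,4,-,-]
Step 5: ref 2 -> FAULT, frames=[3,4,2,-]
Step 6: ref 5 -> FAULT, frames=[3,4,2,5]
Step 7: ref 5 -> HIT, frames=[3,4,2,5]
Step 8: ref 4 -> HIT, frames=[3,4,2,5]
Step 9: ref 2 -> HIT, frames=[3,4,2,5]
Step 10: ref 4 -> HIT, frames=[3,4,2,5]
Step 11: ref 2 -> HIT, frames=[3,4,2,5]
Step 12: ref 3 -> HIT, frames=[3,4,2,5]
Step 13: ref 4 -> HIT, frames=[3,4,2,5]
Step 14: ref 1 -> FAULT, evict 5, frames=[3,4,2,1]
At step 14: evicted page 5

Answer: 5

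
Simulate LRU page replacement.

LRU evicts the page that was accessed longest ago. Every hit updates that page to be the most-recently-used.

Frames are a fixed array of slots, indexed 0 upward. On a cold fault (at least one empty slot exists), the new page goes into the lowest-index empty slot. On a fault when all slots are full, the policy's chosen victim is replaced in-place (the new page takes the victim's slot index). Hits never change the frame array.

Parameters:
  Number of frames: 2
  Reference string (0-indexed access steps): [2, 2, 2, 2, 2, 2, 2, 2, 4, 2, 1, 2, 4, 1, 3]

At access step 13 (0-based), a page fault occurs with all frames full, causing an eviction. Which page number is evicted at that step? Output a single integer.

Answer: 2

Derivation:
Step 0: ref 2 -> FAULT, frames=[2,-]
Step 1: ref 2 -> HIT, frames=[2,-]
Step 2: ref 2 -> HIT, frames=[2,-]
Step 3: ref 2 -> HIT, frames=[2,-]
Step 4: ref 2 -> HIT, frames=[2,-]
Step 5: ref 2 -> HIT, frames=[2,-]
Step 6: ref 2 -> HIT, frames=[2,-]
Step 7: ref 2 -> HIT, frames=[2,-]
Step 8: ref 4 -> FAULT, frames=[2,4]
Step 9: ref 2 -> HIT, frames=[2,4]
Step 10: ref 1 -> FAULT, evict 4, frames=[2,1]
Step 11: ref 2 -> HIT, frames=[2,1]
Step 12: ref 4 -> FAULT, evict 1, frames=[2,4]
Step 13: ref 1 -> FAULT, evict 2, frames=[1,4]
At step 13: evicted page 2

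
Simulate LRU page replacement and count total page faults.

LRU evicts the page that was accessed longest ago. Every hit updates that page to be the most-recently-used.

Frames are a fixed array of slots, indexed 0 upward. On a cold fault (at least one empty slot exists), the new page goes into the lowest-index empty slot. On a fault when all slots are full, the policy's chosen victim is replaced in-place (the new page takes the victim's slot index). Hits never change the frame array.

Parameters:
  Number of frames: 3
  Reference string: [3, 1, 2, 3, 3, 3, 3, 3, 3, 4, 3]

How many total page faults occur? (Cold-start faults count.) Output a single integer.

Step 0: ref 3 → FAULT, frames=[3,-,-]
Step 1: ref 1 → FAULT, frames=[3,1,-]
Step 2: ref 2 → FAULT, frames=[3,1,2]
Step 3: ref 3 → HIT, frames=[3,1,2]
Step 4: ref 3 → HIT, frames=[3,1,2]
Step 5: ref 3 → HIT, frames=[3,1,2]
Step 6: ref 3 → HIT, frames=[3,1,2]
Step 7: ref 3 → HIT, frames=[3,1,2]
Step 8: ref 3 → HIT, frames=[3,1,2]
Step 9: ref 4 → FAULT (evict 1), frames=[3,4,2]
Step 10: ref 3 → HIT, frames=[3,4,2]
Total faults: 4

Answer: 4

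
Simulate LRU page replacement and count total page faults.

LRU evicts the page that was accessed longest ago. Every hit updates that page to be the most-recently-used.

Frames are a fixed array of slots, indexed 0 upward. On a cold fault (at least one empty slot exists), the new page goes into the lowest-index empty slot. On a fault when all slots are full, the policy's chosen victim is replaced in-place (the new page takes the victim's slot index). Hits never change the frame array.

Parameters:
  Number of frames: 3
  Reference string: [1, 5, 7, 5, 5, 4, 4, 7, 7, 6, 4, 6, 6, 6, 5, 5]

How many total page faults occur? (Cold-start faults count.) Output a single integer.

Answer: 6

Derivation:
Step 0: ref 1 → FAULT, frames=[1,-,-]
Step 1: ref 5 → FAULT, frames=[1,5,-]
Step 2: ref 7 → FAULT, frames=[1,5,7]
Step 3: ref 5 → HIT, frames=[1,5,7]
Step 4: ref 5 → HIT, frames=[1,5,7]
Step 5: ref 4 → FAULT (evict 1), frames=[4,5,7]
Step 6: ref 4 → HIT, frames=[4,5,7]
Step 7: ref 7 → HIT, frames=[4,5,7]
Step 8: ref 7 → HIT, frames=[4,5,7]
Step 9: ref 6 → FAULT (evict 5), frames=[4,6,7]
Step 10: ref 4 → HIT, frames=[4,6,7]
Step 11: ref 6 → HIT, frames=[4,6,7]
Step 12: ref 6 → HIT, frames=[4,6,7]
Step 13: ref 6 → HIT, frames=[4,6,7]
Step 14: ref 5 → FAULT (evict 7), frames=[4,6,5]
Step 15: ref 5 → HIT, frames=[4,6,5]
Total faults: 6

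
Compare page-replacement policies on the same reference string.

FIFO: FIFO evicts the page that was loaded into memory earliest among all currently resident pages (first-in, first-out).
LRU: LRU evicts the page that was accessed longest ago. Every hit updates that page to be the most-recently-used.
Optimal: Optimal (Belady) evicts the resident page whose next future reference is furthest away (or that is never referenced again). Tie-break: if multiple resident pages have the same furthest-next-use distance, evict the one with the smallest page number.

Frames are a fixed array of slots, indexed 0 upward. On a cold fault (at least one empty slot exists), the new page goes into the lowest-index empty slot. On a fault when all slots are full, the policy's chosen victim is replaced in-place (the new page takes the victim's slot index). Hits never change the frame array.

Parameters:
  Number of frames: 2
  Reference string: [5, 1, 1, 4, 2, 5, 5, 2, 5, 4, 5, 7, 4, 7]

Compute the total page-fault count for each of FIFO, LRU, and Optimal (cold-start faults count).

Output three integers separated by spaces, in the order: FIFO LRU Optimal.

Answer: 7 8 6

Derivation:
--- FIFO ---
  step 0: ref 5 -> FAULT, frames=[5,-] (faults so far: 1)
  step 1: ref 1 -> FAULT, frames=[5,1] (faults so far: 2)
  step 2: ref 1 -> HIT, frames=[5,1] (faults so far: 2)
  step 3: ref 4 -> FAULT, evict 5, frames=[4,1] (faults so far: 3)
  step 4: ref 2 -> FAULT, evict 1, frames=[4,2] (faults so far: 4)
  step 5: ref 5 -> FAULT, evict 4, frames=[5,2] (faults so far: 5)
  step 6: ref 5 -> HIT, frames=[5,2] (faults so far: 5)
  step 7: ref 2 -> HIT, frames=[5,2] (faults so far: 5)
  step 8: ref 5 -> HIT, frames=[5,2] (faults so far: 5)
  step 9: ref 4 -> FAULT, evict 2, frames=[5,4] (faults so far: 6)
  step 10: ref 5 -> HIT, frames=[5,4] (faults so far: 6)
  step 11: ref 7 -> FAULT, evict 5, frames=[7,4] (faults so far: 7)
  step 12: ref 4 -> HIT, frames=[7,4] (faults so far: 7)
  step 13: ref 7 -> HIT, frames=[7,4] (faults so far: 7)
  FIFO total faults: 7
--- LRU ---
  step 0: ref 5 -> FAULT, frames=[5,-] (faults so far: 1)
  step 1: ref 1 -> FAULT, frames=[5,1] (faults so far: 2)
  step 2: ref 1 -> HIT, frames=[5,1] (faults so far: 2)
  step 3: ref 4 -> FAULT, evict 5, frames=[4,1] (faults so far: 3)
  step 4: ref 2 -> FAULT, evict 1, frames=[4,2] (faults so far: 4)
  step 5: ref 5 -> FAULT, evict 4, frames=[5,2] (faults so far: 5)
  step 6: ref 5 -> HIT, frames=[5,2] (faults so far: 5)
  step 7: ref 2 -> HIT, frames=[5,2] (faults so far: 5)
  step 8: ref 5 -> HIT, frames=[5,2] (faults so far: 5)
  step 9: ref 4 -> FAULT, evict 2, frames=[5,4] (faults so far: 6)
  step 10: ref 5 -> HIT, frames=[5,4] (faults so far: 6)
  step 11: ref 7 -> FAULT, evict 4, frames=[5,7] (faults so far: 7)
  step 12: ref 4 -> FAULT, evict 5, frames=[4,7] (faults so far: 8)
  step 13: ref 7 -> HIT, frames=[4,7] (faults so far: 8)
  LRU total faults: 8
--- Optimal ---
  step 0: ref 5 -> FAULT, frames=[5,-] (faults so far: 1)
  step 1: ref 1 -> FAULT, frames=[5,1] (faults so far: 2)
  step 2: ref 1 -> HIT, frames=[5,1] (faults so far: 2)
  step 3: ref 4 -> FAULT, evict 1, frames=[5,4] (faults so far: 3)
  step 4: ref 2 -> FAULT, evict 4, frames=[5,2] (faults so far: 4)
  step 5: ref 5 -> HIT, frames=[5,2] (faults so far: 4)
  step 6: ref 5 -> HIT, frames=[5,2] (faults so far: 4)
  step 7: ref 2 -> HIT, frames=[5,2] (faults so far: 4)
  step 8: ref 5 -> HIT, frames=[5,2] (faults so far: 4)
  step 9: ref 4 -> FAULT, evict 2, frames=[5,4] (faults so far: 5)
  step 10: ref 5 -> HIT, frames=[5,4] (faults so far: 5)
  step 11: ref 7 -> FAULT, evict 5, frames=[7,4] (faults so far: 6)
  step 12: ref 4 -> HIT, frames=[7,4] (faults so far: 6)
  step 13: ref 7 -> HIT, frames=[7,4] (faults so far: 6)
  Optimal total faults: 6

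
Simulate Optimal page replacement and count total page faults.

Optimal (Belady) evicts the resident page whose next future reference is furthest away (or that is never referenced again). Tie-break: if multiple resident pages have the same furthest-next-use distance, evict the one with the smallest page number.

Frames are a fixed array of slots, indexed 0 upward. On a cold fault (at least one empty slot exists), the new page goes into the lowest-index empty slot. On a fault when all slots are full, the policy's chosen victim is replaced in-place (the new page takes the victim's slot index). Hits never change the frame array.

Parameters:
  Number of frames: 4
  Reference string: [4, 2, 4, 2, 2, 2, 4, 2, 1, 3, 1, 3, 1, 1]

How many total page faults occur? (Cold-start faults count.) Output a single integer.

Step 0: ref 4 → FAULT, frames=[4,-,-,-]
Step 1: ref 2 → FAULT, frames=[4,2,-,-]
Step 2: ref 4 → HIT, frames=[4,2,-,-]
Step 3: ref 2 → HIT, frames=[4,2,-,-]
Step 4: ref 2 → HIT, frames=[4,2,-,-]
Step 5: ref 2 → HIT, frames=[4,2,-,-]
Step 6: ref 4 → HIT, frames=[4,2,-,-]
Step 7: ref 2 → HIT, frames=[4,2,-,-]
Step 8: ref 1 → FAULT, frames=[4,2,1,-]
Step 9: ref 3 → FAULT, frames=[4,2,1,3]
Step 10: ref 1 → HIT, frames=[4,2,1,3]
Step 11: ref 3 → HIT, frames=[4,2,1,3]
Step 12: ref 1 → HIT, frames=[4,2,1,3]
Step 13: ref 1 → HIT, frames=[4,2,1,3]
Total faults: 4

Answer: 4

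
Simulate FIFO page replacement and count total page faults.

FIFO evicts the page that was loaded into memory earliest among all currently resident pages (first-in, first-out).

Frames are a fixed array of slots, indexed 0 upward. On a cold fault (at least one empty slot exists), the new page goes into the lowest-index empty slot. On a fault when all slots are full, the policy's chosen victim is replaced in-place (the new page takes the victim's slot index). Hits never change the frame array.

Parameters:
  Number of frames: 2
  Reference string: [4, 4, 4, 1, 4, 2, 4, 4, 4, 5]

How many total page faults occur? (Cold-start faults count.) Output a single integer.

Answer: 5

Derivation:
Step 0: ref 4 → FAULT, frames=[4,-]
Step 1: ref 4 → HIT, frames=[4,-]
Step 2: ref 4 → HIT, frames=[4,-]
Step 3: ref 1 → FAULT, frames=[4,1]
Step 4: ref 4 → HIT, frames=[4,1]
Step 5: ref 2 → FAULT (evict 4), frames=[2,1]
Step 6: ref 4 → FAULT (evict 1), frames=[2,4]
Step 7: ref 4 → HIT, frames=[2,4]
Step 8: ref 4 → HIT, frames=[2,4]
Step 9: ref 5 → FAULT (evict 2), frames=[5,4]
Total faults: 5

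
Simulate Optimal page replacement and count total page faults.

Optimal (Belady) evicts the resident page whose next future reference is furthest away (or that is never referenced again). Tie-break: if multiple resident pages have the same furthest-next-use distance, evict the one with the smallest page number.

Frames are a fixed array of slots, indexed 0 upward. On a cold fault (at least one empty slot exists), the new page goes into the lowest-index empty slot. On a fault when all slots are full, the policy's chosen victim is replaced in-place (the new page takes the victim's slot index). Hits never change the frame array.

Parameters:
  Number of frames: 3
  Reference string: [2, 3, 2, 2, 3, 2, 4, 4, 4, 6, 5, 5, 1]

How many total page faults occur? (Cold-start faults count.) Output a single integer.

Step 0: ref 2 → FAULT, frames=[2,-,-]
Step 1: ref 3 → FAULT, frames=[2,3,-]
Step 2: ref 2 → HIT, frames=[2,3,-]
Step 3: ref 2 → HIT, frames=[2,3,-]
Step 4: ref 3 → HIT, frames=[2,3,-]
Step 5: ref 2 → HIT, frames=[2,3,-]
Step 6: ref 4 → FAULT, frames=[2,3,4]
Step 7: ref 4 → HIT, frames=[2,3,4]
Step 8: ref 4 → HIT, frames=[2,3,4]
Step 9: ref 6 → FAULT (evict 2), frames=[6,3,4]
Step 10: ref 5 → FAULT (evict 3), frames=[6,5,4]
Step 11: ref 5 → HIT, frames=[6,5,4]
Step 12: ref 1 → FAULT (evict 4), frames=[6,5,1]
Total faults: 6

Answer: 6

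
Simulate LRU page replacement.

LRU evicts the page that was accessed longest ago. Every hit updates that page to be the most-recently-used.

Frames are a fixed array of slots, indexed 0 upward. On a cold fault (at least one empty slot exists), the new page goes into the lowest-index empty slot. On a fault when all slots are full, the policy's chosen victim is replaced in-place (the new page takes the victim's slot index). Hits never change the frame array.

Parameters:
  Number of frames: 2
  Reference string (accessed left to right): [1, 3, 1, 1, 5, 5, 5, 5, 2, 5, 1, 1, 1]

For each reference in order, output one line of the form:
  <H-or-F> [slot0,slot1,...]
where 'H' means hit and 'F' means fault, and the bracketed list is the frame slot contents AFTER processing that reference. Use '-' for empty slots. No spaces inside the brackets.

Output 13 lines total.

F [1,-]
F [1,3]
H [1,3]
H [1,3]
F [1,5]
H [1,5]
H [1,5]
H [1,5]
F [2,5]
H [2,5]
F [1,5]
H [1,5]
H [1,5]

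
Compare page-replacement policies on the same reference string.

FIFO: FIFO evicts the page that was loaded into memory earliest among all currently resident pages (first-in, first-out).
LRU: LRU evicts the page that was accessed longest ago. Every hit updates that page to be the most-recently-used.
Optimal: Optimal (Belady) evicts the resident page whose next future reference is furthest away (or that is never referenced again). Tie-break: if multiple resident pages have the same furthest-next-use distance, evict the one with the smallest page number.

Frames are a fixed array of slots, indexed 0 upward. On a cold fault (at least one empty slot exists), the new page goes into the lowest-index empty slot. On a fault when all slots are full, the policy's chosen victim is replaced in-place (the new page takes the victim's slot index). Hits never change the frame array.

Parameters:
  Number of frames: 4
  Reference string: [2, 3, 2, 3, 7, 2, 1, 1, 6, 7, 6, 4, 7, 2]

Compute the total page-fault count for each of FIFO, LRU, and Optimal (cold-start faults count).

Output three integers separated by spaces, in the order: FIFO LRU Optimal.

--- FIFO ---
  step 0: ref 2 -> FAULT, frames=[2,-,-,-] (faults so far: 1)
  step 1: ref 3 -> FAULT, frames=[2,3,-,-] (faults so far: 2)
  step 2: ref 2 -> HIT, frames=[2,3,-,-] (faults so far: 2)
  step 3: ref 3 -> HIT, frames=[2,3,-,-] (faults so far: 2)
  step 4: ref 7 -> FAULT, frames=[2,3,7,-] (faults so far: 3)
  step 5: ref 2 -> HIT, frames=[2,3,7,-] (faults so far: 3)
  step 6: ref 1 -> FAULT, frames=[2,3,7,1] (faults so far: 4)
  step 7: ref 1 -> HIT, frames=[2,3,7,1] (faults so far: 4)
  step 8: ref 6 -> FAULT, evict 2, frames=[6,3,7,1] (faults so far: 5)
  step 9: ref 7 -> HIT, frames=[6,3,7,1] (faults so far: 5)
  step 10: ref 6 -> HIT, frames=[6,3,7,1] (faults so far: 5)
  step 11: ref 4 -> FAULT, evict 3, frames=[6,4,7,1] (faults so far: 6)
  step 12: ref 7 -> HIT, frames=[6,4,7,1] (faults so far: 6)
  step 13: ref 2 -> FAULT, evict 7, frames=[6,4,2,1] (faults so far: 7)
  FIFO total faults: 7
--- LRU ---
  step 0: ref 2 -> FAULT, frames=[2,-,-,-] (faults so far: 1)
  step 1: ref 3 -> FAULT, frames=[2,3,-,-] (faults so far: 2)
  step 2: ref 2 -> HIT, frames=[2,3,-,-] (faults so far: 2)
  step 3: ref 3 -> HIT, frames=[2,3,-,-] (faults so far: 2)
  step 4: ref 7 -> FAULT, frames=[2,3,7,-] (faults so far: 3)
  step 5: ref 2 -> HIT, frames=[2,3,7,-] (faults so far: 3)
  step 6: ref 1 -> FAULT, frames=[2,3,7,1] (faults so far: 4)
  step 7: ref 1 -> HIT, frames=[2,3,7,1] (faults so far: 4)
  step 8: ref 6 -> FAULT, evict 3, frames=[2,6,7,1] (faults so far: 5)
  step 9: ref 7 -> HIT, frames=[2,6,7,1] (faults so far: 5)
  step 10: ref 6 -> HIT, frames=[2,6,7,1] (faults so far: 5)
  step 11: ref 4 -> FAULT, evict 2, frames=[4,6,7,1] (faults so far: 6)
  step 12: ref 7 -> HIT, frames=[4,6,7,1] (faults so far: 6)
  step 13: ref 2 -> FAULT, evict 1, frames=[4,6,7,2] (faults so far: 7)
  LRU total faults: 7
--- Optimal ---
  step 0: ref 2 -> FAULT, frames=[2,-,-,-] (faults so far: 1)
  step 1: ref 3 -> FAULT, frames=[2,3,-,-] (faults so far: 2)
  step 2: ref 2 -> HIT, frames=[2,3,-,-] (faults so far: 2)
  step 3: ref 3 -> HIT, frames=[2,3,-,-] (faults so far: 2)
  step 4: ref 7 -> FAULT, frames=[2,3,7,-] (faults so far: 3)
  step 5: ref 2 -> HIT, frames=[2,3,7,-] (faults so far: 3)
  step 6: ref 1 -> FAULT, frames=[2,3,7,1] (faults so far: 4)
  step 7: ref 1 -> HIT, frames=[2,3,7,1] (faults so far: 4)
  step 8: ref 6 -> FAULT, evict 1, frames=[2,3,7,6] (faults so far: 5)
  step 9: ref 7 -> HIT, frames=[2,3,7,6] (faults so far: 5)
  step 10: ref 6 -> HIT, frames=[2,3,7,6] (faults so far: 5)
  step 11: ref 4 -> FAULT, evict 3, frames=[2,4,7,6] (faults so far: 6)
  step 12: ref 7 -> HIT, frames=[2,4,7,6] (faults so far: 6)
  step 13: ref 2 -> HIT, frames=[2,4,7,6] (faults so far: 6)
  Optimal total faults: 6

Answer: 7 7 6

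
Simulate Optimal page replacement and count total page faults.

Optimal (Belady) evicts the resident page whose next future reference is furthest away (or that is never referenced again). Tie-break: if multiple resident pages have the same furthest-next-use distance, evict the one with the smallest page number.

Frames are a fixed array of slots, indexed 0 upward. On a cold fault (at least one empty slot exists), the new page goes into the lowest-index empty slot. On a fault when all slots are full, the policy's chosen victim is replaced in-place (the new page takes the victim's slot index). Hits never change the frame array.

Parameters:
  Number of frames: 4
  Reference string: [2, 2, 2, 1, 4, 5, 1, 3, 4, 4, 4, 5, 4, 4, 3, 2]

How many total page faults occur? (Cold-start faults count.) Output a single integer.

Answer: 5

Derivation:
Step 0: ref 2 → FAULT, frames=[2,-,-,-]
Step 1: ref 2 → HIT, frames=[2,-,-,-]
Step 2: ref 2 → HIT, frames=[2,-,-,-]
Step 3: ref 1 → FAULT, frames=[2,1,-,-]
Step 4: ref 4 → FAULT, frames=[2,1,4,-]
Step 5: ref 5 → FAULT, frames=[2,1,4,5]
Step 6: ref 1 → HIT, frames=[2,1,4,5]
Step 7: ref 3 → FAULT (evict 1), frames=[2,3,4,5]
Step 8: ref 4 → HIT, frames=[2,3,4,5]
Step 9: ref 4 → HIT, frames=[2,3,4,5]
Step 10: ref 4 → HIT, frames=[2,3,4,5]
Step 11: ref 5 → HIT, frames=[2,3,4,5]
Step 12: ref 4 → HIT, frames=[2,3,4,5]
Step 13: ref 4 → HIT, frames=[2,3,4,5]
Step 14: ref 3 → HIT, frames=[2,3,4,5]
Step 15: ref 2 → HIT, frames=[2,3,4,5]
Total faults: 5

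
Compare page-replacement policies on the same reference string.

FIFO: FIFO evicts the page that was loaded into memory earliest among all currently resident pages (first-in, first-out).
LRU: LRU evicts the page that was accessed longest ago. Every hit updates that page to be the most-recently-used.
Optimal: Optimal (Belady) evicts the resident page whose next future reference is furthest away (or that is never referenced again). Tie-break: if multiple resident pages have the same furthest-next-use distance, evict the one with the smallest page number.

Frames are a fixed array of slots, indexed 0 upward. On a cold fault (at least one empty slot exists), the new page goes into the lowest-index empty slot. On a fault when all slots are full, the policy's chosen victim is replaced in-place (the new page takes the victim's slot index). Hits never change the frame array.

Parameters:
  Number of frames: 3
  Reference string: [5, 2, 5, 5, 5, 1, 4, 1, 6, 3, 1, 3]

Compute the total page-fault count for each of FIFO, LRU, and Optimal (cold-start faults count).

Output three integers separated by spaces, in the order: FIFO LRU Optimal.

Answer: 7 6 6

Derivation:
--- FIFO ---
  step 0: ref 5 -> FAULT, frames=[5,-,-] (faults so far: 1)
  step 1: ref 2 -> FAULT, frames=[5,2,-] (faults so far: 2)
  step 2: ref 5 -> HIT, frames=[5,2,-] (faults so far: 2)
  step 3: ref 5 -> HIT, frames=[5,2,-] (faults so far: 2)
  step 4: ref 5 -> HIT, frames=[5,2,-] (faults so far: 2)
  step 5: ref 1 -> FAULT, frames=[5,2,1] (faults so far: 3)
  step 6: ref 4 -> FAULT, evict 5, frames=[4,2,1] (faults so far: 4)
  step 7: ref 1 -> HIT, frames=[4,2,1] (faults so far: 4)
  step 8: ref 6 -> FAULT, evict 2, frames=[4,6,1] (faults so far: 5)
  step 9: ref 3 -> FAULT, evict 1, frames=[4,6,3] (faults so far: 6)
  step 10: ref 1 -> FAULT, evict 4, frames=[1,6,3] (faults so far: 7)
  step 11: ref 3 -> HIT, frames=[1,6,3] (faults so far: 7)
  FIFO total faults: 7
--- LRU ---
  step 0: ref 5 -> FAULT, frames=[5,-,-] (faults so far: 1)
  step 1: ref 2 -> FAULT, frames=[5,2,-] (faults so far: 2)
  step 2: ref 5 -> HIT, frames=[5,2,-] (faults so far: 2)
  step 3: ref 5 -> HIT, frames=[5,2,-] (faults so far: 2)
  step 4: ref 5 -> HIT, frames=[5,2,-] (faults so far: 2)
  step 5: ref 1 -> FAULT, frames=[5,2,1] (faults so far: 3)
  step 6: ref 4 -> FAULT, evict 2, frames=[5,4,1] (faults so far: 4)
  step 7: ref 1 -> HIT, frames=[5,4,1] (faults so far: 4)
  step 8: ref 6 -> FAULT, evict 5, frames=[6,4,1] (faults so far: 5)
  step 9: ref 3 -> FAULT, evict 4, frames=[6,3,1] (faults so far: 6)
  step 10: ref 1 -> HIT, frames=[6,3,1] (faults so far: 6)
  step 11: ref 3 -> HIT, frames=[6,3,1] (faults so far: 6)
  LRU total faults: 6
--- Optimal ---
  step 0: ref 5 -> FAULT, frames=[5,-,-] (faults so far: 1)
  step 1: ref 2 -> FAULT, frames=[5,2,-] (faults so far: 2)
  step 2: ref 5 -> HIT, frames=[5,2,-] (faults so far: 2)
  step 3: ref 5 -> HIT, frames=[5,2,-] (faults so far: 2)
  step 4: ref 5 -> HIT, frames=[5,2,-] (faults so far: 2)
  step 5: ref 1 -> FAULT, frames=[5,2,1] (faults so far: 3)
  step 6: ref 4 -> FAULT, evict 2, frames=[5,4,1] (faults so far: 4)
  step 7: ref 1 -> HIT, frames=[5,4,1] (faults so far: 4)
  step 8: ref 6 -> FAULT, evict 4, frames=[5,6,1] (faults so far: 5)
  step 9: ref 3 -> FAULT, evict 5, frames=[3,6,1] (faults so far: 6)
  step 10: ref 1 -> HIT, frames=[3,6,1] (faults so far: 6)
  step 11: ref 3 -> HIT, frames=[3,6,1] (faults so far: 6)
  Optimal total faults: 6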